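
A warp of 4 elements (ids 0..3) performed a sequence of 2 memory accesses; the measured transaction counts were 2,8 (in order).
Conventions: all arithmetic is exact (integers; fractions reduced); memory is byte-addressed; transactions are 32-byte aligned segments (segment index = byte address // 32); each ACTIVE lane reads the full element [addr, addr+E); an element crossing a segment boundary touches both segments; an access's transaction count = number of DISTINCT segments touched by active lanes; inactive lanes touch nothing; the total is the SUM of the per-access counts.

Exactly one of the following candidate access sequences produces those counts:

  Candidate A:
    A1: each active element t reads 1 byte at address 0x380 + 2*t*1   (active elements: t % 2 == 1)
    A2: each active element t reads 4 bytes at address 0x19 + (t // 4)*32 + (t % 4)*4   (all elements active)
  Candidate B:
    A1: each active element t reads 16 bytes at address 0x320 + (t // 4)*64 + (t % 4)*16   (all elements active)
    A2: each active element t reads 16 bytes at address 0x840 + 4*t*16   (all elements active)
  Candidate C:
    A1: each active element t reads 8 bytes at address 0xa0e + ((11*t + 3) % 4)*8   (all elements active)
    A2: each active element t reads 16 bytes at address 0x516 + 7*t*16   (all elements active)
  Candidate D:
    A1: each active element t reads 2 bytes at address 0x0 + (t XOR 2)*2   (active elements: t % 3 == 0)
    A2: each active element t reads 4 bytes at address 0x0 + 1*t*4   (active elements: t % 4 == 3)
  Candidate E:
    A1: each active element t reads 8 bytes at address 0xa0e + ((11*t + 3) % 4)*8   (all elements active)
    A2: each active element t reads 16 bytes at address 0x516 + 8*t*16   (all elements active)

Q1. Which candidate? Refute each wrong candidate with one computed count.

A: A1 gives 1 transaction, not 2
B: A2 gives 4 transactions, not 8
C: A2 gives 6 transactions, not 8
D: A1 gives 1 transaction, not 2
E: all counts match (2,8)

Answer: E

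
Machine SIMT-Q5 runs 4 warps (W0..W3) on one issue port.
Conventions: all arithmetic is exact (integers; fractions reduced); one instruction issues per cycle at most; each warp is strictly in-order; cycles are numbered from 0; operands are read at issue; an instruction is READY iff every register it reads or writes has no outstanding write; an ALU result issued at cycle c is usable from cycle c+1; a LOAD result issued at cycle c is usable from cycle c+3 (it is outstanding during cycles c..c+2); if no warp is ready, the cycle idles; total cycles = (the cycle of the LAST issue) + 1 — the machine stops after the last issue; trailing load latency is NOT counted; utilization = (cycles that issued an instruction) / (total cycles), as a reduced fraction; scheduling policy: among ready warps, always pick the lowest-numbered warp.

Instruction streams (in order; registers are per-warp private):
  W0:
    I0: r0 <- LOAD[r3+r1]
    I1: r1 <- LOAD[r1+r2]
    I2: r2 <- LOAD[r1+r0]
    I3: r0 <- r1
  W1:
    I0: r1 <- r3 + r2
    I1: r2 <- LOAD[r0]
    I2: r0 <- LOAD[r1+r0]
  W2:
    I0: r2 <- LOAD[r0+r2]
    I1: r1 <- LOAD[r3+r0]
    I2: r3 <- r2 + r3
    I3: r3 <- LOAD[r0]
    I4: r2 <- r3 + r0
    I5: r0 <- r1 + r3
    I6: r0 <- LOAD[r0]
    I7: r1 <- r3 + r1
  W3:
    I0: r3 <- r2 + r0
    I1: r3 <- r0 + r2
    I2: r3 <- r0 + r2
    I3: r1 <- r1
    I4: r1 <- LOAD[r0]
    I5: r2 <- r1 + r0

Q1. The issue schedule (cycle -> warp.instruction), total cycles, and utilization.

cycle 0: W0.I0
cycle 1: W0.I1
cycle 2: W1.I0
cycle 3: W1.I1
cycle 4: W0.I2
cycle 5: W0.I3
cycle 6: W1.I2
cycle 7: W2.I0
cycle 8: W2.I1
cycle 9: W3.I0
cycle 10: W2.I2
cycle 11: W2.I3
cycle 12: W3.I1
cycle 13: W3.I2
cycle 14: W2.I4
cycle 15: W2.I5
cycle 16: W2.I6
cycle 17: W2.I7
cycle 18: W3.I3
cycle 19: W3.I4
cycle 20: idle
cycle 21: idle
cycle 22: W3.I5

Answer: 23 cycles, utilization 21/23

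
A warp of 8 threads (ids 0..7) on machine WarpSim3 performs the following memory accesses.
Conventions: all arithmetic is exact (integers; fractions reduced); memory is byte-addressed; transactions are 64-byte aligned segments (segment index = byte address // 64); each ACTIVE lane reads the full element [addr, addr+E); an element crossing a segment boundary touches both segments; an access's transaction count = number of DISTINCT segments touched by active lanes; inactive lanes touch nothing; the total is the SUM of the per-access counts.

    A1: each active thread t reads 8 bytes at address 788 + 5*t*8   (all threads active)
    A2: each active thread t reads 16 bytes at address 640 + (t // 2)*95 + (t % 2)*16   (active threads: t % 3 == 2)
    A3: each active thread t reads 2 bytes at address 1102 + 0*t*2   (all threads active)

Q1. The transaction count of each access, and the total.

A1: 5 transactions
A2: 2 transactions
A3: 1 transaction

Answer: 5,2,1; total 8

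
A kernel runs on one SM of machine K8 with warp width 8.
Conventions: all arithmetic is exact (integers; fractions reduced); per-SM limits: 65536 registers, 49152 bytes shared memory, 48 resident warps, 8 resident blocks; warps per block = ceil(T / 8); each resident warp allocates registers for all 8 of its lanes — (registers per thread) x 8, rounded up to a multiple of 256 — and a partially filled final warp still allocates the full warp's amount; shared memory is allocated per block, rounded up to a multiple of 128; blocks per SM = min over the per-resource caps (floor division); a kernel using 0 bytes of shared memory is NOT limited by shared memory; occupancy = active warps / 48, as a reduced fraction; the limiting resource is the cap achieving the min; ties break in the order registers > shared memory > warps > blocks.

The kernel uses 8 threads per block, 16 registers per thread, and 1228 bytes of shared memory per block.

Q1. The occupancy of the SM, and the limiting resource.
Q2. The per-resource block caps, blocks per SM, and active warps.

Answer: occupancy 1/6, limited by blocks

registers: 256 blocks
shared memory: 38 blocks
warps: 48 blocks
blocks: 8 blocks

Answer: 8 blocks, 8 active warps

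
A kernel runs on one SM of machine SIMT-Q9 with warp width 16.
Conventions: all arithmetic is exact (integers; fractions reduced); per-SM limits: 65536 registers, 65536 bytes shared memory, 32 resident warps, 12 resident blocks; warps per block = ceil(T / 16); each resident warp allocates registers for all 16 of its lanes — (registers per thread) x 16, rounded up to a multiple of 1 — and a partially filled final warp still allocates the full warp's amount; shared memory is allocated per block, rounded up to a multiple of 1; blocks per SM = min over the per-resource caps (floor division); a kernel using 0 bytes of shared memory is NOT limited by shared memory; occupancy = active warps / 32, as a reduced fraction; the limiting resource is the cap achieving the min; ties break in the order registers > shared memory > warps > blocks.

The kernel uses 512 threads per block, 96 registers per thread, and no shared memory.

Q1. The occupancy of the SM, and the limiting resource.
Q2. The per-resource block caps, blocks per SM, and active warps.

Answer: occupancy 1, limited by registers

registers: 1 block
shared memory: no limit (kernel uses none)
warps: 1 block
blocks: 12 blocks

Answer: 1 block, 32 active warps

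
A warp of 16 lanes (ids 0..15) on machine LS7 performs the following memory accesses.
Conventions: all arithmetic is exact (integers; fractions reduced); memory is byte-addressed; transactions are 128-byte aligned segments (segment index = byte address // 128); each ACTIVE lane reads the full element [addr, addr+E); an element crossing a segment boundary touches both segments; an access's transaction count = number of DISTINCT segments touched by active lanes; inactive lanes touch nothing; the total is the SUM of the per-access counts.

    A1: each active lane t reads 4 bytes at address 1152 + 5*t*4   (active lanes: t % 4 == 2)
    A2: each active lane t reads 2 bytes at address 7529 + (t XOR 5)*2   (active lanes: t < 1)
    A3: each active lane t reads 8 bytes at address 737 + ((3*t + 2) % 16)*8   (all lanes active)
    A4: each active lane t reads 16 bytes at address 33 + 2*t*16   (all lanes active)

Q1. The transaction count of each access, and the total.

A1: 3 transactions
A2: 1 transaction
A3: 2 transactions
A4: 5 transactions

Answer: 3,1,2,5; total 11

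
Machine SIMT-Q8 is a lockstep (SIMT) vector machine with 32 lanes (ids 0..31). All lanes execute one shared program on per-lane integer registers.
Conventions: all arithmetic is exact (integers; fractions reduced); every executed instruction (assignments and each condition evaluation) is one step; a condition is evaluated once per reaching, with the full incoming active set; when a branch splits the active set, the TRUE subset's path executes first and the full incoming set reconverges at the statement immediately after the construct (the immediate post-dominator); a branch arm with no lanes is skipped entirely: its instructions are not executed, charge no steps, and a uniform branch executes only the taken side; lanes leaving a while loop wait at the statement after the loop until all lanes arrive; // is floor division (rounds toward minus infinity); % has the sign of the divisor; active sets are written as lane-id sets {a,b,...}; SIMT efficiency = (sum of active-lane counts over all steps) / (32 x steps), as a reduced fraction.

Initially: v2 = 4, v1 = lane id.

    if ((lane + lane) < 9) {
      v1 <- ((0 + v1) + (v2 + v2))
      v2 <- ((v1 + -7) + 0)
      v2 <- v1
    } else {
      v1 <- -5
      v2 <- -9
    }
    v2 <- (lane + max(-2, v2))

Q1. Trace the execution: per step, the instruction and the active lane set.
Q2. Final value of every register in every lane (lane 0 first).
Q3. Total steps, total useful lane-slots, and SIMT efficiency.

step 0: eval ((lane + lane) < 9)     {0,1,2,3,4,5,6,7,8,9,10,11,12,13,14,15,16,17,18,19,20,21,22,23,24,25,26,27,28,29,30,31}
step 1: v1 <- ((0 + v1) + (v2 + v2)) {0,1,2,3,4}
step 2: v2 <- ((v1 + -7) + 0)        {0,1,2,3,4}
step 3: v2 <- v1                     {0,1,2,3,4}
step 4: v1 <- -5                     {5,6,7,8,9,10,11,12,13,14,15,16,17,18,19,20,21,22,23,24,25,26,27,28,29,30,31}
step 5: v2 <- -9                     {5,6,7,8,9,10,11,12,13,14,15,16,17,18,19,20,21,22,23,24,25,26,27,28,29,30,31}
step 6: v2 <- (lane + max(-2, v2))   {0,1,2,3,4,5,6,7,8,9,10,11,12,13,14,15,16,17,18,19,20,21,22,23,24,25,26,27,28,29,30,31}

Answer: 7 steps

v2: 8,10,12,14,16,3,4,5,6,7,8,9,10,11,12,13,14,15,16,17,18,19,20,21,22,23,24,25,26,27,28,29
v1: 8,9,10,11,12,-5,-5,-5,-5,-5,-5,-5,-5,-5,-5,-5,-5,-5,-5,-5,-5,-5,-5,-5,-5,-5,-5,-5,-5,-5,-5,-5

steps = 7; useful = 133; efficiency = 133/224 = 19/32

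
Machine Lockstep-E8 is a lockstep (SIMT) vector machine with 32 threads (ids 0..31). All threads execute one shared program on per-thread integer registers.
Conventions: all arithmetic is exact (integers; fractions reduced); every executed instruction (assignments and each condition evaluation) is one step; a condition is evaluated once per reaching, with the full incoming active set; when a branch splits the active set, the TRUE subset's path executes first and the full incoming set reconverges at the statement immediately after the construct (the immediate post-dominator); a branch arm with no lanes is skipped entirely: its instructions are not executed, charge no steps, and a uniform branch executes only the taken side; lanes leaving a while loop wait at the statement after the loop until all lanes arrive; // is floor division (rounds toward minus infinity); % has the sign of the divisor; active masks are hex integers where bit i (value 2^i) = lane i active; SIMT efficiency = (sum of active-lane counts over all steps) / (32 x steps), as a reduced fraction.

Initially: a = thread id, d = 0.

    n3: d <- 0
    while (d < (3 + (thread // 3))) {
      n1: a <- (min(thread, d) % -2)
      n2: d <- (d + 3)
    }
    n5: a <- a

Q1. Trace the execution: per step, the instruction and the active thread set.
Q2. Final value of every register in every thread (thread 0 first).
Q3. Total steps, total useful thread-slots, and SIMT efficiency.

step 0: d <- 0                       0xffffffff
step 1: eval (d < (3 + (thread // 3))) 0xffffffff
step 2: a <- (min(thread, d) % -2)   0xffffffff
step 3: d <- (d + 3)                 0xffffffff
step 4: eval (d < (3 + (thread // 3))) 0xffffffff
step 5: a <- (min(thread, d) % -2)   0xfffffff8
step 6: d <- (d + 3)                 0xfffffff8
step 7: eval (d < (3 + (thread // 3))) 0xfffffff8
step 8: a <- (min(thread, d) % -2)   0xfffff000
step 9: d <- (d + 3)                 0xfffff000
step 10: eval (d < (3 + (thread // 3))) 0xfffff000
step 11: a <- (min(thread, d) % -2)   0xffe00000
step 12: d <- (d + 3)                 0xffe00000
step 13: eval (d < (3 + (thread // 3))) 0xffe00000
step 14: a <- (min(thread, d) % -2)   0xc0000000
step 15: d <- (d + 3)                 0xc0000000
step 16: eval (d < (3 + (thread // 3))) 0xc0000000
step 17: a <- a                       0xffffffff

Answer: 18 steps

a: 0,0,0,-1,-1,-1,-1,-1,-1,-1,-1,-1,0,0,0,0,0,0,0,0,0,-1,-1,-1,-1,-1,-1,-1,-1,-1,0,0
d: 3,3,3,6,6,6,6,6,6,6,6,6,9,9,9,9,9,9,9,9,9,12,12,12,12,12,12,12,12,12,15,15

steps = 18; useful = 378; efficiency = 378/576 = 21/32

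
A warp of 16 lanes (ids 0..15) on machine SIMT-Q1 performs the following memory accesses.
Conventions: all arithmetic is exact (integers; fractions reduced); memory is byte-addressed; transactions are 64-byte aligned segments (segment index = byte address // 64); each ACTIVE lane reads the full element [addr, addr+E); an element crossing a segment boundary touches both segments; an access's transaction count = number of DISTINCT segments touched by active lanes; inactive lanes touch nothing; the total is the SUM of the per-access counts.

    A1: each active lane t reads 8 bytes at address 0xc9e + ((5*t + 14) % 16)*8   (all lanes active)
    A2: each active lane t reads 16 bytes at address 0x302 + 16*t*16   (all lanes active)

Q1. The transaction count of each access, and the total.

A1: 3 transactions
A2: 16 transactions

Answer: 3,16; total 19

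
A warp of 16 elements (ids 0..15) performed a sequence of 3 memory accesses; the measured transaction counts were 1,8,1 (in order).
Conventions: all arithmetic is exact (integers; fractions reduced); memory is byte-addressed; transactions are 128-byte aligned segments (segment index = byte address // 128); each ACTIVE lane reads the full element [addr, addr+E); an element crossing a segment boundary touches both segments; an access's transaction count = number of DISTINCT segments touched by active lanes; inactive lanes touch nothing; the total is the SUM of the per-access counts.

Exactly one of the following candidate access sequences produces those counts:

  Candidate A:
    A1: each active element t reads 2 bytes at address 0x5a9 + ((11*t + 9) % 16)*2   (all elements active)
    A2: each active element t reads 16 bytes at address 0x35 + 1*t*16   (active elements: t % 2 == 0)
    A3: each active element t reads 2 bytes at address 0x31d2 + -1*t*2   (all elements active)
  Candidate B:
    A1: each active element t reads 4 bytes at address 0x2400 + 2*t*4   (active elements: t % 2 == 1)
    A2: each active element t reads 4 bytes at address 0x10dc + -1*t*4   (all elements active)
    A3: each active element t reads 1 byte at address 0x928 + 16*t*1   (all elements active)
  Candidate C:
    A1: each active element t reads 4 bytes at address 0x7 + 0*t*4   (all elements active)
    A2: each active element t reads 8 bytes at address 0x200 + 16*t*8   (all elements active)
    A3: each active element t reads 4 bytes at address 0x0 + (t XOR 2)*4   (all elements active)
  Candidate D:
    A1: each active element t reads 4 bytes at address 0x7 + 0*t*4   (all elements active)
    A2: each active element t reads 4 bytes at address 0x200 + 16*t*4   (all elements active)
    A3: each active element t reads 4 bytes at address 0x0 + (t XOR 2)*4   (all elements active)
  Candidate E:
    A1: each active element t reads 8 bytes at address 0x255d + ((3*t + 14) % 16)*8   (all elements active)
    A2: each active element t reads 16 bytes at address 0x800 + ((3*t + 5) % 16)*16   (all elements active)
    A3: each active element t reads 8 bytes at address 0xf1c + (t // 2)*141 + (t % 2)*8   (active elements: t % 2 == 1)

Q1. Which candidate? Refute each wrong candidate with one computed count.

A: A2 gives 3 transactions, not 8
B: A2 gives 1 transaction, not 8
C: A2 gives 16 transactions, not 8
E: A1 gives 2 transactions, not 1
D: all counts match (1,8,1)

Answer: D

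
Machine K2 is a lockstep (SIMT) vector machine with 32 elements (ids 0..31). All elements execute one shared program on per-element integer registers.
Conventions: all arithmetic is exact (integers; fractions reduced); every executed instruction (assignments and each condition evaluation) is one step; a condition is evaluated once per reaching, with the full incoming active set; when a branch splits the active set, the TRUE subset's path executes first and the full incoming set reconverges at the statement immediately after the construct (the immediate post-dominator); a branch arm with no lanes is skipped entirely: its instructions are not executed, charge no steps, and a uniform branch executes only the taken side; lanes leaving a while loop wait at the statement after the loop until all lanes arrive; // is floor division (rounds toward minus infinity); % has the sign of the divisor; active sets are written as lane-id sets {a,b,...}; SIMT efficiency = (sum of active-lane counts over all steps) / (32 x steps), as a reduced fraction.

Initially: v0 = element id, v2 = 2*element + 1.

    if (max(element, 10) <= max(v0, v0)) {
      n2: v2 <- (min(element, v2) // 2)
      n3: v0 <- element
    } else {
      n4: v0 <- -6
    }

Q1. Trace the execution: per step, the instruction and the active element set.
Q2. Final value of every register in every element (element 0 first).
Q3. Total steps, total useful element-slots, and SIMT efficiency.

step 0: eval (max(element, 10) <= max(v0, v0)) {0,1,2,3,4,5,6,7,8,9,10,11,12,13,14,15,16,17,18,19,20,21,22,23,24,25,26,27,28,29,30,31}
step 1: v2 <- (min(element, v2) // 2) {10,11,12,13,14,15,16,17,18,19,20,21,22,23,24,25,26,27,28,29,30,31}
step 2: v0 <- element                {10,11,12,13,14,15,16,17,18,19,20,21,22,23,24,25,26,27,28,29,30,31}
step 3: v0 <- -6                     {0,1,2,3,4,5,6,7,8,9}

Answer: 4 steps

v0: -6,-6,-6,-6,-6,-6,-6,-6,-6,-6,10,11,12,13,14,15,16,17,18,19,20,21,22,23,24,25,26,27,28,29,30,31
v2: 1,3,5,7,9,11,13,15,17,19,5,5,6,6,7,7,8,8,9,9,10,10,11,11,12,12,13,13,14,14,15,15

steps = 4; useful = 86; efficiency = 86/128 = 43/64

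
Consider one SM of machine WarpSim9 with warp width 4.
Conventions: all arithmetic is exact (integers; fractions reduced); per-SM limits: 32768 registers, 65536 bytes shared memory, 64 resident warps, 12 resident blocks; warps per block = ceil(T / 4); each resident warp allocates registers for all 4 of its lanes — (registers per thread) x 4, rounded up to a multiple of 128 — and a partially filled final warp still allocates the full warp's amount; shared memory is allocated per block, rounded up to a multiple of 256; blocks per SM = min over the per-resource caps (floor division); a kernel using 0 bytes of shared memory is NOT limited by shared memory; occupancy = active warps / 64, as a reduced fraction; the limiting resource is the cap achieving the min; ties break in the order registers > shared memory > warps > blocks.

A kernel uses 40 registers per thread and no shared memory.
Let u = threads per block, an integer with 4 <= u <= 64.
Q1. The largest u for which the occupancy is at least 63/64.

Answer: u = 64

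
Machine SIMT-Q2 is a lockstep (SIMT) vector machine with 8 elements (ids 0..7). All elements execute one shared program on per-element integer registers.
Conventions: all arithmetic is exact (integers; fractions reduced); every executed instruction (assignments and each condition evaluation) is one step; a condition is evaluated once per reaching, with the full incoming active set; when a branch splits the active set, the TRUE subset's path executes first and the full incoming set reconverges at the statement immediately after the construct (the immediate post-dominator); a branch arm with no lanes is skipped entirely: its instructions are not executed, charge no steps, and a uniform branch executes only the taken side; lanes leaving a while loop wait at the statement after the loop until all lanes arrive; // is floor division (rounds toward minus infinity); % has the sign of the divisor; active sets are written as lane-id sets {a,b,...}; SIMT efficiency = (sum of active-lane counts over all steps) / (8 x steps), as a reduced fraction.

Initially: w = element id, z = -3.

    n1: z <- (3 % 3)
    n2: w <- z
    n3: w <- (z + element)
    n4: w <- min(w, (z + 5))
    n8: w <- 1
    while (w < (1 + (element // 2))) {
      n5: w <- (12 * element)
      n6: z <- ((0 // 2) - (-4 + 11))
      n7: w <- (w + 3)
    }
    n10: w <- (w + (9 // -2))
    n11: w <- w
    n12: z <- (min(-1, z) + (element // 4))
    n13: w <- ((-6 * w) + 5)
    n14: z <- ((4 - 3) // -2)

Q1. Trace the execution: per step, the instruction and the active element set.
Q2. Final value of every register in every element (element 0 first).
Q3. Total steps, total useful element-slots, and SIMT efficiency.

step 0: z <- (3 % 3)                 {0,1,2,3,4,5,6,7}
step 1: w <- z                       {0,1,2,3,4,5,6,7}
step 2: w <- (z + element)           {0,1,2,3,4,5,6,7}
step 3: w <- min(w, (z + 5))         {0,1,2,3,4,5,6,7}
step 4: w <- 1                       {0,1,2,3,4,5,6,7}
step 5: eval (w < (1 + (element // 2))) {0,1,2,3,4,5,6,7}
step 6: w <- (12 * element)          {2,3,4,5,6,7}
step 7: z <- ((0 // 2) - (-4 + 11))  {2,3,4,5,6,7}
step 8: w <- (w + 3)                 {2,3,4,5,6,7}
step 9: eval (w < (1 + (element // 2))) {2,3,4,5,6,7}
step 10: w <- (w + (9 // -2))         {0,1,2,3,4,5,6,7}
step 11: w <- w                       {0,1,2,3,4,5,6,7}
step 12: z <- (min(-1, z) + (element // 4)) {0,1,2,3,4,5,6,7}
step 13: w <- ((-6 * w) + 5)          {0,1,2,3,4,5,6,7}
step 14: z <- ((4 - 3) // -2)         {0,1,2,3,4,5,6,7}

Answer: 15 steps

w: 29,29,-127,-199,-271,-343,-415,-487
z: -1,-1,-1,-1,-1,-1,-1,-1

steps = 15; useful = 112; efficiency = 112/120 = 14/15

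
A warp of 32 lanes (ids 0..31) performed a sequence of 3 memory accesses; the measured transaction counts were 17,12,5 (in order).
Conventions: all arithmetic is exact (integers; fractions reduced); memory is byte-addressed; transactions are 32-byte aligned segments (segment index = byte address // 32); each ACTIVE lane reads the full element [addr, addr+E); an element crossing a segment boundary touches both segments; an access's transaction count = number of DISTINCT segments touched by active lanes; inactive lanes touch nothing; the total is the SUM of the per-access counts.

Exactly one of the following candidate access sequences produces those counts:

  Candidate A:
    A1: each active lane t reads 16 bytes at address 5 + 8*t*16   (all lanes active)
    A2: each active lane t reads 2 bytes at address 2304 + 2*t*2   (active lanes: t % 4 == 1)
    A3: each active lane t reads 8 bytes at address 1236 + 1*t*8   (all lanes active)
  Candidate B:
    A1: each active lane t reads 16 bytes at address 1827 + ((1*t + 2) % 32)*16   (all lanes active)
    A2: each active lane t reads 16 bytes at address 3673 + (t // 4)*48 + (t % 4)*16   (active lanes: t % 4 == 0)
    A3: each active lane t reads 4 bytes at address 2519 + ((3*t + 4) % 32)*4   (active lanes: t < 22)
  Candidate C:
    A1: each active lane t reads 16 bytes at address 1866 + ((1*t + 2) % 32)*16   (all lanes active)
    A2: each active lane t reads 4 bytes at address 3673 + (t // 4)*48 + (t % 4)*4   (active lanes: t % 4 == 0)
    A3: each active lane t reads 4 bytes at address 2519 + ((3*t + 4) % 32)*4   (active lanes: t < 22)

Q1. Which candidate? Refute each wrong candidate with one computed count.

A: A1 gives 32 transactions, not 17
C: A2 gives 8 transactions, not 12
B: all counts match (17,12,5)

Answer: B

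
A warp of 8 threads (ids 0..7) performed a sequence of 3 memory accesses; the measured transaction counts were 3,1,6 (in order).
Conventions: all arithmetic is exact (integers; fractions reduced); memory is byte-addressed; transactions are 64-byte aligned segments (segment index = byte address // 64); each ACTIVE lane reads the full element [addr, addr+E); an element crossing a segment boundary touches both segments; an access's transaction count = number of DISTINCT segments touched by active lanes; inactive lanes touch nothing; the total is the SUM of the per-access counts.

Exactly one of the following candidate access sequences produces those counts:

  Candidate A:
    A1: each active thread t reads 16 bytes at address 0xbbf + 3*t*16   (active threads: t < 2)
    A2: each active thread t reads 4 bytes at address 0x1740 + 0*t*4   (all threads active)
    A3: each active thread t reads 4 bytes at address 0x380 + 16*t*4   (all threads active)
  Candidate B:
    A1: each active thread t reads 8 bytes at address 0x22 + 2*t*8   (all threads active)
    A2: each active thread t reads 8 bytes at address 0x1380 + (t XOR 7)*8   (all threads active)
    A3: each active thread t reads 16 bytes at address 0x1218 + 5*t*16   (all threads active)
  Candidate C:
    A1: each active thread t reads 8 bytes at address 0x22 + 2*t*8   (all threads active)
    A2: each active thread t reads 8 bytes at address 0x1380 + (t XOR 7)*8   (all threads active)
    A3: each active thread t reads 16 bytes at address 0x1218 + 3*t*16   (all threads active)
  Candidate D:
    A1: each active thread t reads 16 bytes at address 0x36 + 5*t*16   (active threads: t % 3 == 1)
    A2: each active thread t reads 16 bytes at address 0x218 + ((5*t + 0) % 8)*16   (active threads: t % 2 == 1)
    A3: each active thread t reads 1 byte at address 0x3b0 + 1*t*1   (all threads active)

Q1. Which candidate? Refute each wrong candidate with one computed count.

A: A1 gives 2 transactions, not 3
B: A3 gives 10 transactions, not 6
D: A1 gives 4 transactions, not 3
C: all counts match (3,1,6)

Answer: C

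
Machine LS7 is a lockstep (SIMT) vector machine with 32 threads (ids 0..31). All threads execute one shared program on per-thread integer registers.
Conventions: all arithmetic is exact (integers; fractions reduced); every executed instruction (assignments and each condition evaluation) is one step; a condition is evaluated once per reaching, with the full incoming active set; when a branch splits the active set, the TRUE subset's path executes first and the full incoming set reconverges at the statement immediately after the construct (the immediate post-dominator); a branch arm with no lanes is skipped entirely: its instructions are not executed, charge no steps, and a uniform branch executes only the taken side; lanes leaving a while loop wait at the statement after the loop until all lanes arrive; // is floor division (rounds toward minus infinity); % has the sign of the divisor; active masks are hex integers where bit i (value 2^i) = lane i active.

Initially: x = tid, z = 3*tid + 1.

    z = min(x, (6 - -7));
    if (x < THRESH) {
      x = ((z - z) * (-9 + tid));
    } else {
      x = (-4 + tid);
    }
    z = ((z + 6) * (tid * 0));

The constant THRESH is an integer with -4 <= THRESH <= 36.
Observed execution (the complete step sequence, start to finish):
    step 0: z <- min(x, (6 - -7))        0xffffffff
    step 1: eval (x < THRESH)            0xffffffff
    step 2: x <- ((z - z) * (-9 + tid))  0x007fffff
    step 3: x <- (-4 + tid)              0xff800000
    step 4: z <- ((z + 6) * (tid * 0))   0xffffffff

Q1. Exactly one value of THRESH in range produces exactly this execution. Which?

Answer: THRESH = 23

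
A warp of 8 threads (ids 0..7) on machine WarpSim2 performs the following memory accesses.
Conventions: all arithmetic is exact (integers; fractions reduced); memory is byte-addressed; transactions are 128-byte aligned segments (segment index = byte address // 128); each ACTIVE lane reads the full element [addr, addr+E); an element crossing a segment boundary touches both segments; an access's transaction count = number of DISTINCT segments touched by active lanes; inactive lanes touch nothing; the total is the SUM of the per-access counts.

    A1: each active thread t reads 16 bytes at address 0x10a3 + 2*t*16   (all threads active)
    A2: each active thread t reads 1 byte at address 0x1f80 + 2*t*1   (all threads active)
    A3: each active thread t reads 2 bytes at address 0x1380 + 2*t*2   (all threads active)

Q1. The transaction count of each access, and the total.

A1: 3 transactions
A2: 1 transaction
A3: 1 transaction

Answer: 3,1,1; total 5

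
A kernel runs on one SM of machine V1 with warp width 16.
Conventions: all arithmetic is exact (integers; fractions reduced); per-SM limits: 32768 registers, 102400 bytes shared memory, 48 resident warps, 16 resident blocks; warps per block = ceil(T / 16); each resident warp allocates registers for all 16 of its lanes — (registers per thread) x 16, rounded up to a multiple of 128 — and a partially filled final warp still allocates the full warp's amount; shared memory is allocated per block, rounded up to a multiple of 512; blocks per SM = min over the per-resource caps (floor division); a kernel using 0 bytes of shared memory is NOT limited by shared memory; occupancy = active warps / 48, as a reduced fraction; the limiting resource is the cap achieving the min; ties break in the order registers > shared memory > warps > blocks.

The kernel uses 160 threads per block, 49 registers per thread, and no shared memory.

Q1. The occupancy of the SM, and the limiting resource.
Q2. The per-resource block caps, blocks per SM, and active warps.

Answer: occupancy 5/8, limited by registers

registers: 3 blocks
shared memory: no limit (kernel uses none)
warps: 4 blocks
blocks: 16 blocks

Answer: 3 blocks, 30 active warps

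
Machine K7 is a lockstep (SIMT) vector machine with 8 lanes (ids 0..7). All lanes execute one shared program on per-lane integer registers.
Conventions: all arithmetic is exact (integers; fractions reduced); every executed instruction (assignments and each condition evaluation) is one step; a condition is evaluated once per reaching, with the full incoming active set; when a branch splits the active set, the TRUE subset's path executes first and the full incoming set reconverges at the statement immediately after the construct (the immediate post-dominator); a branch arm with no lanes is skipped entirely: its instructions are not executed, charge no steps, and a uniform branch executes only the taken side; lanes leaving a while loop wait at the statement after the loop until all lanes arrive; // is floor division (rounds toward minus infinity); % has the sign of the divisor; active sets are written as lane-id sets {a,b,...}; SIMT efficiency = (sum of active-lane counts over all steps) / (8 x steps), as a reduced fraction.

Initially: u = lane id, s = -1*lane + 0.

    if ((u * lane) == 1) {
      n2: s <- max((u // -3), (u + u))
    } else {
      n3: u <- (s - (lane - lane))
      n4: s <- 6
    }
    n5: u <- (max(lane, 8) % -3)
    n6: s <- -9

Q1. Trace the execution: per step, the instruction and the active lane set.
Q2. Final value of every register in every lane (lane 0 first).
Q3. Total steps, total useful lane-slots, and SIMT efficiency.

step 0: eval ((u * lane) == 1)       {0,1,2,3,4,5,6,7}
step 1: s <- max((u // -3), (u + u)) {1}
step 2: u <- (s - (lane - lane))     {0,2,3,4,5,6,7}
step 3: s <- 6                       {0,2,3,4,5,6,7}
step 4: u <- (max(lane, 8) % -3)     {0,1,2,3,4,5,6,7}
step 5: s <- -9                      {0,1,2,3,4,5,6,7}

Answer: 6 steps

u: -1,-1,-1,-1,-1,-1,-1,-1
s: -9,-9,-9,-9,-9,-9,-9,-9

steps = 6; useful = 39; efficiency = 39/48 = 13/16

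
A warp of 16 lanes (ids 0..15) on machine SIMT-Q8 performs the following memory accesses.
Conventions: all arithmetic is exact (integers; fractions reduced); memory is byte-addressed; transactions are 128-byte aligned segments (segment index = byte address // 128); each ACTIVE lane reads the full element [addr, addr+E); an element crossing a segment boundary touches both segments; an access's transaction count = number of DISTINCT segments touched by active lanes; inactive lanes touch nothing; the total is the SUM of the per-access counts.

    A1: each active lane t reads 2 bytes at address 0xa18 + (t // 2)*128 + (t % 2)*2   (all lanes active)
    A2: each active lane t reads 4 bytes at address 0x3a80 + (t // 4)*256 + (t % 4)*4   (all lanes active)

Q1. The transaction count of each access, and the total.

A1: 8 transactions
A2: 4 transactions

Answer: 8,4; total 12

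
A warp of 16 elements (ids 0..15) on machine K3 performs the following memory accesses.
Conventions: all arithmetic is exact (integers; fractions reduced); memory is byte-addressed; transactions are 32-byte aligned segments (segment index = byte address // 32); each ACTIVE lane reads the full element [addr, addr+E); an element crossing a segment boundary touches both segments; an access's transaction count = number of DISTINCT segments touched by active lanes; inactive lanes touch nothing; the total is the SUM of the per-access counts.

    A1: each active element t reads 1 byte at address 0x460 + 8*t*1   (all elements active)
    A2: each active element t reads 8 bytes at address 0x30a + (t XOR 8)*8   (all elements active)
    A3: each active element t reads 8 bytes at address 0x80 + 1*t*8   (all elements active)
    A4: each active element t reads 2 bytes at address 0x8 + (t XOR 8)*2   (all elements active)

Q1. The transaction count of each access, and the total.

A1: 4 transactions
A2: 5 transactions
A3: 4 transactions
A4: 2 transactions

Answer: 4,5,4,2; total 15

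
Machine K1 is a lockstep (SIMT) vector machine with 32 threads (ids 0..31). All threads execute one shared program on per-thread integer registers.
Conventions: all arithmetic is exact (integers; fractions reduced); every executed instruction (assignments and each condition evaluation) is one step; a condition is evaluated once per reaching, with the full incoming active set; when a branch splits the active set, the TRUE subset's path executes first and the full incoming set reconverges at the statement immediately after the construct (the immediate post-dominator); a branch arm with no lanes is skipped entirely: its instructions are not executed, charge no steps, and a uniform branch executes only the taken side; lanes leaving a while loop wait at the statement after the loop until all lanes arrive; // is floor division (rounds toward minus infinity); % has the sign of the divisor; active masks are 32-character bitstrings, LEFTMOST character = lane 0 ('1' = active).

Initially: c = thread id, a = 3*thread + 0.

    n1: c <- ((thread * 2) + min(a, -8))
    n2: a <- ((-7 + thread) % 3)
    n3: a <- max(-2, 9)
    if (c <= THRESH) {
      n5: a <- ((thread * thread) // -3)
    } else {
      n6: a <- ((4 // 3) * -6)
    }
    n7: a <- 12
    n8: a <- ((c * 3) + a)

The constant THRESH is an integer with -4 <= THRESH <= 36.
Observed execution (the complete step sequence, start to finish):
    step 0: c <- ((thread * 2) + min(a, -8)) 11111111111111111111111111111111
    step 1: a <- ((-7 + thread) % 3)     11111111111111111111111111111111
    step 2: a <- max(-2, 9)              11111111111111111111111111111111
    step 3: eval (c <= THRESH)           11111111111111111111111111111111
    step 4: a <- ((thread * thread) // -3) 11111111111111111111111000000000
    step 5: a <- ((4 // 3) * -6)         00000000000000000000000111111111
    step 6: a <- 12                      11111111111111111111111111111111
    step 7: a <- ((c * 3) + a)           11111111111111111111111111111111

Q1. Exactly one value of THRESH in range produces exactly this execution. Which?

Answer: THRESH = 36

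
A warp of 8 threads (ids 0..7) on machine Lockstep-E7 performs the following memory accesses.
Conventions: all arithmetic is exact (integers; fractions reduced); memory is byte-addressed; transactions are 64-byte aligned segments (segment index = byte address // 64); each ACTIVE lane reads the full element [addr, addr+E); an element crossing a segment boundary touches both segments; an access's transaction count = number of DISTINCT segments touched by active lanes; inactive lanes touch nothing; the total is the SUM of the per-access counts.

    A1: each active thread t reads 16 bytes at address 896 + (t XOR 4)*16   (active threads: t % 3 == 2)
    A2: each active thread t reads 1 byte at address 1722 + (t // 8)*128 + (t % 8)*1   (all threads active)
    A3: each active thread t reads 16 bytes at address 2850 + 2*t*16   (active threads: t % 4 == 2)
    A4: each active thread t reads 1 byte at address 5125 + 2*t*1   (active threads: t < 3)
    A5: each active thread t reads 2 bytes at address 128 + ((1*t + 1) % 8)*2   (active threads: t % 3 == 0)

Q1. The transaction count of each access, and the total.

A1: 2 transactions
A2: 2 transactions
A3: 2 transactions
A4: 1 transaction
A5: 1 transaction

Answer: 2,2,2,1,1; total 8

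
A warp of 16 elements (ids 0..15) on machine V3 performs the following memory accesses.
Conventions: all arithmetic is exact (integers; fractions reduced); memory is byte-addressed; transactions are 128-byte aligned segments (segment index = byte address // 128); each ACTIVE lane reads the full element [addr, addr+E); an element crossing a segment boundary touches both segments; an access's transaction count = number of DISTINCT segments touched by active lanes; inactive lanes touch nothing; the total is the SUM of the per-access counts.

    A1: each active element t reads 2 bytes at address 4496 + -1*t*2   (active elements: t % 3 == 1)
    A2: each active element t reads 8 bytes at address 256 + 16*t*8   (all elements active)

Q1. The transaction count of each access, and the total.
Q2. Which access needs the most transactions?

A1: 2 transactions
A2: 16 transactions

Answer: 2,16; total 18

Answer: A2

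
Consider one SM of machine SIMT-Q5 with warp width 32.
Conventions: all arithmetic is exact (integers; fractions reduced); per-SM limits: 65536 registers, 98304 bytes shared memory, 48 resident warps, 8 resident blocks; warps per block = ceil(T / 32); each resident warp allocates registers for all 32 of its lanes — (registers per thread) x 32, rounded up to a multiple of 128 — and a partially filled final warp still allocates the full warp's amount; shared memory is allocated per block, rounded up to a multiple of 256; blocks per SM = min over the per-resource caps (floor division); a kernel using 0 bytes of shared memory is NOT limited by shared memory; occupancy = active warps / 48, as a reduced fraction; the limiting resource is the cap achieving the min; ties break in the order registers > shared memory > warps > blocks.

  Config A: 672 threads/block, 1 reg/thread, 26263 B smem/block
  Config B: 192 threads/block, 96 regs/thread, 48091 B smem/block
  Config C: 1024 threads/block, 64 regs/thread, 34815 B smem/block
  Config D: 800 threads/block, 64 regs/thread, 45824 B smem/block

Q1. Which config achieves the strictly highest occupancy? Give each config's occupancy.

occupancies: A 7/8, B 1/4, C 2/3, D 25/48

Answer: A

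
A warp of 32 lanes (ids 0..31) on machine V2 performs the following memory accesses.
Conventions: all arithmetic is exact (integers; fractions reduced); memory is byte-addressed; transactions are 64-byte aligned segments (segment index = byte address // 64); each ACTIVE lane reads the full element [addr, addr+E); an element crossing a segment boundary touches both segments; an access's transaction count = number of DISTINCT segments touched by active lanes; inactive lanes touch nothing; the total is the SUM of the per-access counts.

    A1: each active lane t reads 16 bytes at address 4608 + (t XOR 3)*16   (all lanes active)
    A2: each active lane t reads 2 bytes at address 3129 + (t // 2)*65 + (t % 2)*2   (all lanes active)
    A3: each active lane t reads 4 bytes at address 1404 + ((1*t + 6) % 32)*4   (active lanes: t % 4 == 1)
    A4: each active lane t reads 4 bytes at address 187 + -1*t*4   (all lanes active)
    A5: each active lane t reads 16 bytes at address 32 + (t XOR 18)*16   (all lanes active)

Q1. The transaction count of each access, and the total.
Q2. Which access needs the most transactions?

A1: 8 transactions
A2: 17 transactions
A3: 2 transactions
A4: 3 transactions
A5: 9 transactions

Answer: 8,17,2,3,9; total 39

Answer: A2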